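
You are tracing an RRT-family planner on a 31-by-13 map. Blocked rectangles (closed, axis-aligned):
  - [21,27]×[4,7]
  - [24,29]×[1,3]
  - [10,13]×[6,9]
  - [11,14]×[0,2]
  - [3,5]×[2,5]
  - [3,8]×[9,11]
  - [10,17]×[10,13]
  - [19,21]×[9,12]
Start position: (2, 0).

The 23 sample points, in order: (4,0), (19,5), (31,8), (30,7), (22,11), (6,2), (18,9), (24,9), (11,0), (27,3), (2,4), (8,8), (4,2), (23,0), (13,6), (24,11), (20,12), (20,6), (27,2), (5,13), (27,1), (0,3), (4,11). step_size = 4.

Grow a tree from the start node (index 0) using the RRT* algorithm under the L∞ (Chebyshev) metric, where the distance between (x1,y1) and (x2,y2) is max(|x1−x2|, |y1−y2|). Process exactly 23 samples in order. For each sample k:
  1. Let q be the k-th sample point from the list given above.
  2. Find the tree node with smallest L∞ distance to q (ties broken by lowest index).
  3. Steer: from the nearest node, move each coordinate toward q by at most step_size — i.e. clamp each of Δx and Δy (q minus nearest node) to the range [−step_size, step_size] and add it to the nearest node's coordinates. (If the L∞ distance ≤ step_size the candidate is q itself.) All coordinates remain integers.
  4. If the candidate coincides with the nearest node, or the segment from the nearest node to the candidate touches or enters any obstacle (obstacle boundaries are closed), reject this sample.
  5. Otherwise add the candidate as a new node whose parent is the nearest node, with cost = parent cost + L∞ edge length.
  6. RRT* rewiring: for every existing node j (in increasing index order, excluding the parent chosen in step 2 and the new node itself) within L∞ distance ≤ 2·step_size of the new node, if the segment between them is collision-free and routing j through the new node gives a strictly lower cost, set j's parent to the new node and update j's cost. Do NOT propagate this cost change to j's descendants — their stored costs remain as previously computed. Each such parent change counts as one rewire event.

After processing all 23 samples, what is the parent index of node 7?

Parent of node 7: 4

1. q=(4,0) nearest=0 d=2 new=(4,0) → add node 1 parent=0 cost=2
2. q=(19,5) nearest=1 d=15 new=(8,4) → add node 2 parent=1 cost=6
3. q=(31,8) nearest=2 d=23 new=(12,8) → blocked by [10,13]×[6,9], reject
4. q=(30,7) nearest=2 d=22 new=(12,7) → blocked by [10,13]×[6,9], reject
5. q=(22,11) nearest=2 d=14 new=(12,8) → blocked by [10,13]×[6,9], reject
6. q=(6,2) nearest=1 d=2 new=(6,2) → add node 3 parent=1 cost=4
7. q=(18,9) nearest=2 d=10 new=(12,8) → blocked by [10,13]×[6,9], reject
8. q=(24,9) nearest=2 d=16 new=(12,8) → blocked by [10,13]×[6,9], reject
9. q=(11,0) nearest=2 d=4 new=(11,0) → blocked by [11,14]×[0,2], reject
10. q=(27,3) nearest=2 d=19 new=(12,3) → add node 4 parent=2 cost=10
11. q=(2,4) nearest=0 d=4 new=(2,4) → add node 5 parent=0 cost=4
12. q=(8,8) nearest=2 d=4 new=(8,8) → add node 6 parent=2 cost=10
13. q=(4,2) nearest=0 d=2 new=(4,2) → blocked by [3,5]×[2,5], reject
14. q=(23,0) nearest=4 d=11 new=(16,0) → blocked by [11,14]×[0,2], reject
15. q=(13,6) nearest=4 d=3 new=(13,6) → blocked by [10,13]×[6,9], reject
16. q=(24,11) nearest=4 d=12 new=(16,7) → add node 7 parent=4 cost=14
17. q=(20,12) nearest=7 d=5 new=(20,11) → blocked by [19,21]×[9,12], reject
18. q=(20,6) nearest=7 d=4 new=(20,6) → add node 8 parent=7 cost=18
19. q=(27,2) nearest=8 d=7 new=(24,2) → blocked by [21,27]×[4,7], reject
20. q=(5,13) nearest=6 d=5 new=(5,12) → blocked by [3,8]×[9,11], reject
21. q=(27,1) nearest=8 d=7 new=(24,2) → blocked by [21,27]×[4,7], reject
22. q=(0,3) nearest=5 d=2 new=(0,3) → add node 9 parent=5 cost=6
23. q=(4,11) nearest=6 d=4 new=(4,11) → blocked by [3,8]×[9,11], reject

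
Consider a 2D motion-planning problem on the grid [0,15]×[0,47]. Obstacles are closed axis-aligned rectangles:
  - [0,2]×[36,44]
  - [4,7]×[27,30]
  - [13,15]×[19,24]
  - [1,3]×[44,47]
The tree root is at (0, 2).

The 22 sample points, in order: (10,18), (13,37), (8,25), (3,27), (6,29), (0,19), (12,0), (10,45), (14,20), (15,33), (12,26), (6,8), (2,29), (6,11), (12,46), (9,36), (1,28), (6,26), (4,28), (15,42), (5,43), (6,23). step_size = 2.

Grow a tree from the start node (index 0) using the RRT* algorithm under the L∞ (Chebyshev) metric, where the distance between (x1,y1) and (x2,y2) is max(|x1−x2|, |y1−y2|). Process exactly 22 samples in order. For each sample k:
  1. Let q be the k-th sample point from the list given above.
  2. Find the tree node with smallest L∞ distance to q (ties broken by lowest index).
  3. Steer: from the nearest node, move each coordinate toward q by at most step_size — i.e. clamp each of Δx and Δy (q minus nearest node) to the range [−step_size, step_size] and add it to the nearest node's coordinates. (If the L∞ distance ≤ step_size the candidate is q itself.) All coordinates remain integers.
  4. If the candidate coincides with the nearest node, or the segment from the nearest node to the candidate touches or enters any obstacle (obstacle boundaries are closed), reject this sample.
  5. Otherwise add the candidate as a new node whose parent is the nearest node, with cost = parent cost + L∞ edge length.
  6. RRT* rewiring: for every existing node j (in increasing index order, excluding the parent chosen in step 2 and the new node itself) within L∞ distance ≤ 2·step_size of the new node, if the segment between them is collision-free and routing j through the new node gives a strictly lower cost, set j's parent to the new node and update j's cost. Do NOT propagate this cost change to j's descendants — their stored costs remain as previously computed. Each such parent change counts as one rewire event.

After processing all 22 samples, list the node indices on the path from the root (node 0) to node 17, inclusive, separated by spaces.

Path: 0 1 2 3 4 5 6 8 10 11 12 16 17

1. q=(10,18) nearest=0 d=16 new=(2,4) → add node 1 parent=0 cost=2
2. q=(13,37) nearest=1 d=33 new=(4,6) → add node 2 parent=1 cost=4
3. q=(8,25) nearest=2 d=19 new=(6,8) → add node 3 parent=2 cost=6
4. q=(3,27) nearest=3 d=19 new=(4,10) → add node 4 parent=3 cost=8
5. q=(6,29) nearest=4 d=19 new=(6,12) → add node 5 parent=4 cost=10
6. q=(0,19) nearest=5 d=7 new=(4,14) → add node 6 parent=5 cost=12
7. q=(12,0) nearest=2 d=8 new=(6,4) → add node 7 parent=2 cost=6
8. q=(10,45) nearest=6 d=31 new=(6,16) → add node 8 parent=6 cost=14
9. q=(14,20) nearest=5 d=8 new=(8,14) → add node 9 parent=5 cost=12
10. q=(15,33) nearest=8 d=17 new=(8,18) → add node 10 parent=8 cost=16
11. q=(12,26) nearest=10 d=8 new=(10,20) → add node 11 parent=10 cost=18
12. q=(6,8) nearest=3 d=0 → coincident, reject
13. q=(2,29) nearest=11 d=9 new=(8,22) → add node 12 parent=11 cost=20
14. q=(6,11) nearest=5 d=1 new=(6,11) → add node 13 parent=5 cost=11
15. q=(12,46) nearest=12 d=24 new=(10,24) → add node 14 parent=12 cost=22
16. q=(9,36) nearest=14 d=12 new=(9,26) → add node 15 parent=14 cost=24
17. q=(1,28) nearest=12 d=7 new=(6,24) → add node 16 parent=12 cost=22
18. q=(6,26) nearest=16 d=2 new=(6,26) → add node 17 parent=16 cost=24
19. q=(4,28) nearest=17 d=2 new=(4,28) → blocked by [4,7]×[27,30], reject
20. q=(15,42) nearest=15 d=16 new=(11,28) → add node 18 parent=15 cost=26
21. q=(5,43) nearest=18 d=15 new=(9,30) → add node 19 parent=18 cost=28
22. q=(6,23) nearest=16 d=1 new=(6,23) → add node 20 parent=16 cost=23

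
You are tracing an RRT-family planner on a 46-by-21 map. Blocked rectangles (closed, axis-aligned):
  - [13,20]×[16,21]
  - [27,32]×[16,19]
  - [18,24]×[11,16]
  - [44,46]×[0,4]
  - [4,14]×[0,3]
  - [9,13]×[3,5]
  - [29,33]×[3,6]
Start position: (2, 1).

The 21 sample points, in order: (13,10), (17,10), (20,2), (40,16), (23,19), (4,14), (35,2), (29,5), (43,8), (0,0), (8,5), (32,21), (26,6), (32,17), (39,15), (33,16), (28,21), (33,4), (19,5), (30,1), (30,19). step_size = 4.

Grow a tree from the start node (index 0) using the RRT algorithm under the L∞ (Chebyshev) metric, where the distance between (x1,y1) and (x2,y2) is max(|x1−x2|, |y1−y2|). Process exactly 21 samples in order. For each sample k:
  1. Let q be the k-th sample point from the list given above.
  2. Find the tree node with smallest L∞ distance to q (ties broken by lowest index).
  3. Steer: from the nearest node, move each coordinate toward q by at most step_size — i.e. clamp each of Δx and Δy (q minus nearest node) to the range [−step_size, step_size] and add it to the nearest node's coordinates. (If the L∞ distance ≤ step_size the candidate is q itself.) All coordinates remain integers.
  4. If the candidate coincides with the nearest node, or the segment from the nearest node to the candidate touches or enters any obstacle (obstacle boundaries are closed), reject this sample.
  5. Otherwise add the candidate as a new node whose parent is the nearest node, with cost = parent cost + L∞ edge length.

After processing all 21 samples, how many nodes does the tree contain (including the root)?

Node count: 10

1. q=(13,10) nearest=0 d=11 new=(6,5) → blocked by [4,14]×[0,3], reject
2. q=(17,10) nearest=0 d=15 new=(6,5) → blocked by [4,14]×[0,3], reject
3. q=(20,2) nearest=0 d=18 new=(6,2) → blocked by [4,14]×[0,3], reject
4. q=(40,16) nearest=0 d=38 new=(6,5) → blocked by [4,14]×[0,3], reject
5. q=(23,19) nearest=0 d=21 new=(6,5) → blocked by [4,14]×[0,3], reject
6. q=(4,14) nearest=0 d=13 new=(4,5) → add node 1 parent=0 cost=4
7. q=(35,2) nearest=1 d=31 new=(8,2) → blocked by [4,14]×[0,3], reject
8. q=(29,5) nearest=1 d=25 new=(8,5) → add node 2 parent=1 cost=8
9. q=(43,8) nearest=2 d=35 new=(12,8) → add node 3 parent=2 cost=12
10. q=(0,0) nearest=0 d=2 new=(0,0) → add node 4 parent=0 cost=2
11. q=(8,5) nearest=2 d=0 → coincident, reject
12. q=(32,21) nearest=3 d=20 new=(16,12) → add node 5 parent=3 cost=16
13. q=(26,6) nearest=5 d=10 new=(20,8) → add node 6 parent=5 cost=20
14. q=(32,17) nearest=6 d=12 new=(24,12) → blocked by [18,24]×[11,16], reject
15. q=(39,15) nearest=6 d=19 new=(24,12) → blocked by [18,24]×[11,16], reject
16. q=(33,16) nearest=6 d=13 new=(24,12) → blocked by [18,24]×[11,16], reject
17. q=(28,21) nearest=5 d=12 new=(20,16) → blocked by [13,20]×[16,21], reject
18. q=(33,4) nearest=6 d=13 new=(24,4) → add node 7 parent=6 cost=24
19. q=(19,5) nearest=6 d=3 new=(19,5) → add node 8 parent=6 cost=23
20. q=(30,1) nearest=7 d=6 new=(28,1) → add node 9 parent=7 cost=28
21. q=(30,19) nearest=6 d=11 new=(24,12) → blocked by [18,24]×[11,16], reject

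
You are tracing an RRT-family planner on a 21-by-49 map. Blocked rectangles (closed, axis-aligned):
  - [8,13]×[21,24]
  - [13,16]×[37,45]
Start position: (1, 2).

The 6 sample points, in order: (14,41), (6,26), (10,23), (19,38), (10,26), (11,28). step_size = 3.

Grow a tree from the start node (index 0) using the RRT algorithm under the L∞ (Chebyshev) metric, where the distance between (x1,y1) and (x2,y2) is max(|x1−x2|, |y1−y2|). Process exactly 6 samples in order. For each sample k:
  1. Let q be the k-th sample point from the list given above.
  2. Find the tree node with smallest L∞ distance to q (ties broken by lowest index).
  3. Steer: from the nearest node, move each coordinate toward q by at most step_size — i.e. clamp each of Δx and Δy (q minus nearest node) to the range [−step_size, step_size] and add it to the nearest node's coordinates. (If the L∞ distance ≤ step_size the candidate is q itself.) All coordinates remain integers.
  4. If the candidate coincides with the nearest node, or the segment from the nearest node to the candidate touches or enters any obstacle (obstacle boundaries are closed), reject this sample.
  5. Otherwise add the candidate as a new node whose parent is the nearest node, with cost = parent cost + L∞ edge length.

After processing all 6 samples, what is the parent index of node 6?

1. q=(14,41) nearest=0 d=39 new=(4,5) → add node 1 parent=0 cost=3
2. q=(6,26) nearest=1 d=21 new=(6,8) → add node 2 parent=1 cost=6
3. q=(10,23) nearest=2 d=15 new=(9,11) → add node 3 parent=2 cost=9
4. q=(19,38) nearest=3 d=27 new=(12,14) → add node 4 parent=3 cost=12
5. q=(10,26) nearest=4 d=12 new=(10,17) → add node 5 parent=4 cost=15
6. q=(11,28) nearest=5 d=11 new=(11,20) → add node 6 parent=5 cost=18

Parent of node 6: 5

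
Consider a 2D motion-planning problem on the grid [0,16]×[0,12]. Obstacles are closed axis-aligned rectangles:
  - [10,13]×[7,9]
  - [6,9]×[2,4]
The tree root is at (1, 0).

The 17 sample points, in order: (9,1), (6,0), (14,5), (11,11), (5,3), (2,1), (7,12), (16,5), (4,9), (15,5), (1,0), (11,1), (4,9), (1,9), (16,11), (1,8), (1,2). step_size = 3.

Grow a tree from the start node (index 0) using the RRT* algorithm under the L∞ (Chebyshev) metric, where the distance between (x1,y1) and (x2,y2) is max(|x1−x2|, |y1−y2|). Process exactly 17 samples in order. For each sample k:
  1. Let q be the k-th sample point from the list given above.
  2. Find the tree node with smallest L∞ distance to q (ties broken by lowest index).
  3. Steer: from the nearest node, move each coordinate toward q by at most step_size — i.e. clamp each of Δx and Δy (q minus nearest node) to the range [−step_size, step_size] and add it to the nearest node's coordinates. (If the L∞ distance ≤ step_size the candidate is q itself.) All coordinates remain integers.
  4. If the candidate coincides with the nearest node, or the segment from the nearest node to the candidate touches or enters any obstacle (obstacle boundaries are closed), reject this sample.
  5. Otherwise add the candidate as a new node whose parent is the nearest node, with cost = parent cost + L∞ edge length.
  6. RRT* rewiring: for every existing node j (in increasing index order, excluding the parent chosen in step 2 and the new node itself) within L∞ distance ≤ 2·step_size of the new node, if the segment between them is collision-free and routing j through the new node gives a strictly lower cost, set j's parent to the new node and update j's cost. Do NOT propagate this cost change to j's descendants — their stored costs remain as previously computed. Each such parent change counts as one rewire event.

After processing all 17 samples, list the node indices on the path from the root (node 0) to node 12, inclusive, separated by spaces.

1. q=(9,1) nearest=0 d=8 new=(4,1) → add node 1 parent=0 cost=3
2. q=(6,0) nearest=1 d=2 new=(6,0) → add node 2 parent=1 cost=5
3. q=(14,5) nearest=2 d=8 new=(9,3) → blocked by [6,9]×[2,4], reject
4. q=(11,11) nearest=1 d=10 new=(7,4) → blocked by [6,9]×[2,4], reject
5. q=(5,3) nearest=1 d=2 new=(5,3) → add node 3 parent=1 cost=5
6. q=(2,1) nearest=0 d=1 new=(2,1) → add node 4 parent=0 cost=1; rewire 3→4 (4<5)
7. q=(7,12) nearest=3 d=9 new=(7,6) → add node 5 parent=3 cost=7
8. q=(16,5) nearest=5 d=9 new=(10,5) → add node 6 parent=5 cost=10
9. q=(4,9) nearest=5 d=3 new=(4,9) → add node 7 parent=5 cost=10
10. q=(15,5) nearest=6 d=5 new=(13,5) → add node 8 parent=6 cost=13
11. q=(1,0) nearest=0 d=0 → coincident, reject
12. q=(11,1) nearest=6 d=4 new=(11,2) → add node 9 parent=6 cost=13
13. q=(4,9) nearest=7 d=0 → coincident, reject
14. q=(1,9) nearest=7 d=3 new=(1,9) → add node 10 parent=7 cost=13
15. q=(16,11) nearest=6 d=6 new=(13,8) → blocked by [10,13]×[7,9], reject
16. q=(1,8) nearest=10 d=1 new=(1,8) → add node 11 parent=10 cost=14
17. q=(1,2) nearest=4 d=1 new=(1,2) → add node 12 parent=4 cost=2; rewire 11→12 (8<14)

Path: 0 4 12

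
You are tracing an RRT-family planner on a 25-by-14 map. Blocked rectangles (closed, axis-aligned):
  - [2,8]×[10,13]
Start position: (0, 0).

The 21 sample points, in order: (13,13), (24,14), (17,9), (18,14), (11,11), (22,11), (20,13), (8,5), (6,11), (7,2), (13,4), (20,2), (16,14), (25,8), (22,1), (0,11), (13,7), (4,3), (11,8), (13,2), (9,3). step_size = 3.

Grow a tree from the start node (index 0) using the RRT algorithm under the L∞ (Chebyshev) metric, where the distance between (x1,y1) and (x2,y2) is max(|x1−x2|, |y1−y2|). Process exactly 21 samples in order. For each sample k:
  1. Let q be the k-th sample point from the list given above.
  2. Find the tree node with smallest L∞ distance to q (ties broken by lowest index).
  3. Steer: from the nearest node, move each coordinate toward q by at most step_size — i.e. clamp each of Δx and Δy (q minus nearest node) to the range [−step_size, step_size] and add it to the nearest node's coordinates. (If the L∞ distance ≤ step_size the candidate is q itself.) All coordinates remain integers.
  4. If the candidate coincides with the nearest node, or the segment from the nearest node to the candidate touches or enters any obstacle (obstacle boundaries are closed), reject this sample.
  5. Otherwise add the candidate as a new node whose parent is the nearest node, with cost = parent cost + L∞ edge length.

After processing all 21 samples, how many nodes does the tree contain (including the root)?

1. q=(13,13) nearest=0 d=13 new=(3,3) → add node 1 parent=0 cost=3
2. q=(24,14) nearest=1 d=21 new=(6,6) → add node 2 parent=1 cost=6
3. q=(17,9) nearest=2 d=11 new=(9,9) → add node 3 parent=2 cost=9
4. q=(18,14) nearest=3 d=9 new=(12,12) → add node 4 parent=3 cost=12
5. q=(11,11) nearest=4 d=1 new=(11,11) → add node 5 parent=4 cost=13
6. q=(22,11) nearest=4 d=10 new=(15,11) → add node 6 parent=4 cost=15
7. q=(20,13) nearest=6 d=5 new=(18,13) → add node 7 parent=6 cost=18
8. q=(8,5) nearest=2 d=2 new=(8,5) → add node 8 parent=2 cost=8
9. q=(6,11) nearest=3 d=3 new=(6,11) → blocked by [2,8]×[10,13], reject
10. q=(7,2) nearest=8 d=3 new=(7,2) → add node 9 parent=8 cost=11
11. q=(13,4) nearest=3 d=5 new=(12,6) → add node 10 parent=3 cost=12
12. q=(20,2) nearest=10 d=8 new=(15,3) → add node 11 parent=10 cost=15
13. q=(16,14) nearest=7 d=2 new=(16,14) → add node 12 parent=7 cost=20
14. q=(25,8) nearest=7 d=7 new=(21,10) → add node 13 parent=7 cost=21
15. q=(22,1) nearest=11 d=7 new=(18,1) → add node 14 parent=11 cost=18
16. q=(0,11) nearest=2 d=6 new=(3,9) → add node 15 parent=2 cost=9
17. q=(13,7) nearest=10 d=1 new=(13,7) → add node 16 parent=10 cost=13
18. q=(4,3) nearest=1 d=1 new=(4,3) → add node 17 parent=1 cost=4
19. q=(11,8) nearest=3 d=2 new=(11,8) → add node 18 parent=3 cost=11
20. q=(13,2) nearest=11 d=2 new=(13,2) → add node 19 parent=11 cost=17
21. q=(9,3) nearest=8 d=2 new=(9,3) → add node 20 parent=8 cost=10

Node count: 21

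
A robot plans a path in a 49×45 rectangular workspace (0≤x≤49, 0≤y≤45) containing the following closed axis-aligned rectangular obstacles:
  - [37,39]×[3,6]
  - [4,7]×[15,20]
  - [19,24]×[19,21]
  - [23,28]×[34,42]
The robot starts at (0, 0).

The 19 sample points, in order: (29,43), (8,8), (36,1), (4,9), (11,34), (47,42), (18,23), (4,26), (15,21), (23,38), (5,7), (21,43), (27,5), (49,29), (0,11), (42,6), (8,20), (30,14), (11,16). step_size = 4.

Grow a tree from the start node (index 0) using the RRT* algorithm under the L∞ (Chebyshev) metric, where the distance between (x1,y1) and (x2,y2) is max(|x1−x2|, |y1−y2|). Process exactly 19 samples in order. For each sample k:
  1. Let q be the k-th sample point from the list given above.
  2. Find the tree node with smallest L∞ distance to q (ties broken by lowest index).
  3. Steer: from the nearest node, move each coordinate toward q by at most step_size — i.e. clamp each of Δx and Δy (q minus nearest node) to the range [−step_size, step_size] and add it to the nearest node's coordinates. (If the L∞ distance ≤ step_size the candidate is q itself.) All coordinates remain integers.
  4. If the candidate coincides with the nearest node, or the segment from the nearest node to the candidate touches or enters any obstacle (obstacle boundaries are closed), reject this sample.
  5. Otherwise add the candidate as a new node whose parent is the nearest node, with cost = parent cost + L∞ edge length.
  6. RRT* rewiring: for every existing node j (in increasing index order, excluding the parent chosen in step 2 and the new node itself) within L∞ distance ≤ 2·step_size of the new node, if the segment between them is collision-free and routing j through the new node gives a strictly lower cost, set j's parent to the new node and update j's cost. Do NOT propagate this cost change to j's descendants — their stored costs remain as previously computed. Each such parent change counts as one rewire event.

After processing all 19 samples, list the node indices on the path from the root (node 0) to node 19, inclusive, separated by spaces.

Path: 0 1 2 4 5 7 19

1. q=(29,43) nearest=0 d=43 new=(4,4) → add node 1 parent=0 cost=4
2. q=(8,8) nearest=1 d=4 new=(8,8) → add node 2 parent=1 cost=8
3. q=(36,1) nearest=2 d=28 new=(12,4) → add node 3 parent=2 cost=12
4. q=(4,9) nearest=2 d=4 new=(4,9) → add node 4 parent=2 cost=12
5. q=(11,34) nearest=4 d=25 new=(8,13) → add node 5 parent=4 cost=16
6. q=(47,42) nearest=3 d=38 new=(16,8) → add node 6 parent=3 cost=16
7. q=(18,23) nearest=5 d=10 new=(12,17) → add node 7 parent=5 cost=20
8. q=(4,26) nearest=7 d=9 new=(8,21) → add node 8 parent=7 cost=24
9. q=(15,21) nearest=7 d=4 new=(15,21) → add node 9 parent=7 cost=24
10. q=(23,38) nearest=8 d=17 new=(12,25) → add node 10 parent=8 cost=28
11. q=(5,7) nearest=4 d=2 new=(5,7) → add node 11 parent=4 cost=14
12. q=(21,43) nearest=10 d=18 new=(16,29) → add node 12 parent=10 cost=32
13. q=(27,5) nearest=6 d=11 new=(20,5) → add node 13 parent=6 cost=20
14. q=(49,29) nearest=13 d=29 new=(24,9) → add node 14 parent=13 cost=24
15. q=(0,11) nearest=4 d=4 new=(0,11) → add node 15 parent=4 cost=16
16. q=(42,6) nearest=14 d=18 new=(28,6) → add node 16 parent=14 cost=28
17. q=(8,20) nearest=8 d=1 new=(8,20) → add node 17 parent=8 cost=25
18. q=(30,14) nearest=14 d=6 new=(28,13) → add node 18 parent=14 cost=28
19. q=(11,16) nearest=7 d=1 new=(11,16) → add node 19 parent=7 cost=21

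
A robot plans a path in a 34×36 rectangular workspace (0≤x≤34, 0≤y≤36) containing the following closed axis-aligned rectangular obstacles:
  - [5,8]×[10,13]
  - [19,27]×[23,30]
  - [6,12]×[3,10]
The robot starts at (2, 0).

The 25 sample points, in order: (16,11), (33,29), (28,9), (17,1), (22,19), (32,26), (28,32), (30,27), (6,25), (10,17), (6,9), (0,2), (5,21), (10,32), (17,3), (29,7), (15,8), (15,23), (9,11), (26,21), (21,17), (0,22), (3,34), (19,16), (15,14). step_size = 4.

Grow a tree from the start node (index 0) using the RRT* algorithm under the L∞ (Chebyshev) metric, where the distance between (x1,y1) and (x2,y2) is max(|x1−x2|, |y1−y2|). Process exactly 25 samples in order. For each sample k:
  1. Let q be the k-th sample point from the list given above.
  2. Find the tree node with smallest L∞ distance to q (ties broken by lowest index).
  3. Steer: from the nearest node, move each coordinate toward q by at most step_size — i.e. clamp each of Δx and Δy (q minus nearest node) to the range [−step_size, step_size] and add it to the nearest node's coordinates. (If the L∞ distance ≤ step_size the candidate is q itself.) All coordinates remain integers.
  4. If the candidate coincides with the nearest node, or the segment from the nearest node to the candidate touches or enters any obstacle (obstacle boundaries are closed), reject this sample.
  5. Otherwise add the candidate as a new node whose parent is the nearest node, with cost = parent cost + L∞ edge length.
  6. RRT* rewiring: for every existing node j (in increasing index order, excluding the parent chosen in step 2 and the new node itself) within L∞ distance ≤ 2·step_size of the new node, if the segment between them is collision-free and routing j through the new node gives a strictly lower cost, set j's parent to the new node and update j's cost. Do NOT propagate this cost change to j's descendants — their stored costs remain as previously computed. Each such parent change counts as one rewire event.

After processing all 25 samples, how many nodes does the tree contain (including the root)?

1. q=(16,11) nearest=0 d=14 new=(6,4) → blocked by [6,12]×[3,10], reject
2. q=(33,29) nearest=0 d=31 new=(6,4) → blocked by [6,12]×[3,10], reject
3. q=(28,9) nearest=0 d=26 new=(6,4) → blocked by [6,12]×[3,10], reject
4. q=(17,1) nearest=0 d=15 new=(6,1) → add node 1 parent=0 cost=4
5. q=(22,19) nearest=1 d=18 new=(10,5) → blocked by [6,12]×[3,10], reject
6. q=(32,26) nearest=1 d=26 new=(10,5) → blocked by [6,12]×[3,10], reject
7. q=(28,32) nearest=1 d=31 new=(10,5) → blocked by [6,12]×[3,10], reject
8. q=(30,27) nearest=1 d=26 new=(10,5) → blocked by [6,12]×[3,10], reject
9. q=(6,25) nearest=1 d=24 new=(6,5) → blocked by [6,12]×[3,10], reject
10. q=(10,17) nearest=1 d=16 new=(10,5) → blocked by [6,12]×[3,10], reject
11. q=(6,9) nearest=1 d=8 new=(6,5) → blocked by [6,12]×[3,10], reject
12. q=(0,2) nearest=0 d=2 new=(0,2) → add node 2 parent=0 cost=2
13. q=(5,21) nearest=2 d=19 new=(4,6) → add node 3 parent=2 cost=6
14. q=(10,32) nearest=3 d=26 new=(8,10) → blocked by [5,8]×[10,13], reject
15. q=(17,3) nearest=1 d=11 new=(10,3) → blocked by [6,12]×[3,10], reject
16. q=(29,7) nearest=1 d=23 new=(10,5) → blocked by [6,12]×[3,10], reject
17. q=(15,8) nearest=1 d=9 new=(10,5) → blocked by [6,12]×[3,10], reject
18. q=(15,23) nearest=3 d=17 new=(8,10) → blocked by [5,8]×[10,13], reject
19. q=(9,11) nearest=3 d=5 new=(8,10) → blocked by [5,8]×[10,13], reject
20. q=(26,21) nearest=1 d=20 new=(10,5) → blocked by [6,12]×[3,10], reject
21. q=(21,17) nearest=1 d=16 new=(10,5) → blocked by [6,12]×[3,10], reject
22. q=(0,22) nearest=3 d=16 new=(0,10) → add node 4 parent=3 cost=10
23. q=(3,34) nearest=4 d=24 new=(3,14) → add node 5 parent=4 cost=14
24. q=(19,16) nearest=1 d=15 new=(10,5) → blocked by [6,12]×[3,10], reject
25. q=(15,14) nearest=3 d=11 new=(8,10) → blocked by [5,8]×[10,13], reject

Node count: 6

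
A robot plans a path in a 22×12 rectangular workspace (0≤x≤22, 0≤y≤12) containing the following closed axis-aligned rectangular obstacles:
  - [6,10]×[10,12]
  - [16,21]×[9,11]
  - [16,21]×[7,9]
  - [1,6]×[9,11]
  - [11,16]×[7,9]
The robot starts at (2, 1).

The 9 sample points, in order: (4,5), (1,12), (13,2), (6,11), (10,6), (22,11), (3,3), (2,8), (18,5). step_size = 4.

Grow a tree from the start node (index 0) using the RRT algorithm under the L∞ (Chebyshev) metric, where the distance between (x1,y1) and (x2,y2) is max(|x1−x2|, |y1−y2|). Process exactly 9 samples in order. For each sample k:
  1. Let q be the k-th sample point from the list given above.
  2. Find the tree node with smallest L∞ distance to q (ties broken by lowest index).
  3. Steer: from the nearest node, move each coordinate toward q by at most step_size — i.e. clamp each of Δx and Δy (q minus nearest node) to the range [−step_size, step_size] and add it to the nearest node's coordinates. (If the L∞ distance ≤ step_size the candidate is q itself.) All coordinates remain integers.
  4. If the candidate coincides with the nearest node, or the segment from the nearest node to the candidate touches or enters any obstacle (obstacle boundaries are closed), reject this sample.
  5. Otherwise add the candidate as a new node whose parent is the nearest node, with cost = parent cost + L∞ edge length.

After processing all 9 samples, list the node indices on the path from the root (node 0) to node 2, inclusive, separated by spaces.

Path: 0 1 2

1. q=(4,5) nearest=0 d=4 new=(4,5) → add node 1 parent=0 cost=4
2. q=(1,12) nearest=1 d=7 new=(1,9) → blocked by [1,6]×[9,11], reject
3. q=(13,2) nearest=1 d=9 new=(8,2) → add node 2 parent=1 cost=8
4. q=(6,11) nearest=1 d=6 new=(6,9) → blocked by [1,6]×[9,11], reject
5. q=(10,6) nearest=2 d=4 new=(10,6) → add node 3 parent=2 cost=12
6. q=(22,11) nearest=3 d=12 new=(14,10) → blocked by [11,16]×[7,9], reject
7. q=(3,3) nearest=0 d=2 new=(3,3) → add node 4 parent=0 cost=2
8. q=(2,8) nearest=1 d=3 new=(2,8) → add node 5 parent=1 cost=7
9. q=(18,5) nearest=3 d=8 new=(14,5) → add node 6 parent=3 cost=16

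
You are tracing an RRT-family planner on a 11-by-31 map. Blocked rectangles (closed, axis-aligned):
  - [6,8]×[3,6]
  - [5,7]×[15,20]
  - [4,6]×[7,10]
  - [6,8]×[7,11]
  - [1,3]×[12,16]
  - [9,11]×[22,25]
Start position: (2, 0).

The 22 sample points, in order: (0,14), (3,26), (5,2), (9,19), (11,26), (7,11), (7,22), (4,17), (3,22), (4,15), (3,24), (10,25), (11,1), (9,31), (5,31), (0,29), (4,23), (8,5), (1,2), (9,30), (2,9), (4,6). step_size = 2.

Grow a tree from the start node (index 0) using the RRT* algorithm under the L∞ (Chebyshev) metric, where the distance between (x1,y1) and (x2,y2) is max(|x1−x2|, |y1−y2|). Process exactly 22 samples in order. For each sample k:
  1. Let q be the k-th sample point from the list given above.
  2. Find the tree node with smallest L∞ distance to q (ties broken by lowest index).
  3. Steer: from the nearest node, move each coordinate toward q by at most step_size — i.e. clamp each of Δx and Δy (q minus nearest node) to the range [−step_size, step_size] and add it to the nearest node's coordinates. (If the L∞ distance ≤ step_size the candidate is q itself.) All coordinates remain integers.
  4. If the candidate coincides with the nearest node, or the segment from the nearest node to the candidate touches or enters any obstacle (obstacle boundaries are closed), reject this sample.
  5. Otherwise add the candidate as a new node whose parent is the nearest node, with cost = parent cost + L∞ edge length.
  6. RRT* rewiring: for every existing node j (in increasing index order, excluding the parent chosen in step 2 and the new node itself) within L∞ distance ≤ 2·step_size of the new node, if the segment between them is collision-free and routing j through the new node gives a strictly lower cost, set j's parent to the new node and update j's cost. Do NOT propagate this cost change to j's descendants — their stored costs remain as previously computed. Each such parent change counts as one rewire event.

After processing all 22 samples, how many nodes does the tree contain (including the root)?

Node count: 13

1. q=(0,14) nearest=0 d=14 new=(0,2) → add node 1 parent=0 cost=2
2. q=(3,26) nearest=1 d=24 new=(2,4) → add node 2 parent=1 cost=4
3. q=(5,2) nearest=0 d=3 new=(4,2) → add node 3 parent=0 cost=2
4. q=(9,19) nearest=2 d=15 new=(4,6) → add node 4 parent=2 cost=6
5. q=(11,26) nearest=4 d=20 new=(6,8) → blocked by [4,6]×[7,10], reject
6. q=(7,11) nearest=4 d=5 new=(6,8) → blocked by [4,6]×[7,10], reject
7. q=(7,22) nearest=4 d=16 new=(6,8) → blocked by [4,6]×[7,10], reject
8. q=(4,17) nearest=4 d=11 new=(4,8) → blocked by [4,6]×[7,10], reject
9. q=(3,22) nearest=4 d=16 new=(3,8) → add node 5 parent=4 cost=8
10. q=(4,15) nearest=5 d=7 new=(4,10) → blocked by [4,6]×[7,10], reject
11. q=(3,24) nearest=5 d=16 new=(3,10) → add node 6 parent=5 cost=10
12. q=(10,25) nearest=6 d=15 new=(5,12) → add node 7 parent=6 cost=12
13. q=(11,1) nearest=3 d=7 new=(6,1) → add node 8 parent=3 cost=4
14. q=(9,31) nearest=7 d=19 new=(7,14) → add node 9 parent=7 cost=14
15. q=(5,31) nearest=9 d=17 new=(5,16) → blocked by [5,7]×[15,20], reject
16. q=(0,29) nearest=9 d=15 new=(5,16) → blocked by [5,7]×[15,20], reject
17. q=(4,23) nearest=9 d=9 new=(5,16) → blocked by [5,7]×[15,20], reject
18. q=(8,5) nearest=3 d=4 new=(6,4) → blocked by [6,8]×[3,6], reject
19. q=(1,2) nearest=1 d=1 new=(1,2) → add node 10 parent=1 cost=3
20. q=(9,30) nearest=9 d=16 new=(9,16) → add node 11 parent=9 cost=16
21. q=(2,9) nearest=5 d=1 new=(2,9) → add node 12 parent=5 cost=9
22. q=(4,6) nearest=4 d=0 → coincident, reject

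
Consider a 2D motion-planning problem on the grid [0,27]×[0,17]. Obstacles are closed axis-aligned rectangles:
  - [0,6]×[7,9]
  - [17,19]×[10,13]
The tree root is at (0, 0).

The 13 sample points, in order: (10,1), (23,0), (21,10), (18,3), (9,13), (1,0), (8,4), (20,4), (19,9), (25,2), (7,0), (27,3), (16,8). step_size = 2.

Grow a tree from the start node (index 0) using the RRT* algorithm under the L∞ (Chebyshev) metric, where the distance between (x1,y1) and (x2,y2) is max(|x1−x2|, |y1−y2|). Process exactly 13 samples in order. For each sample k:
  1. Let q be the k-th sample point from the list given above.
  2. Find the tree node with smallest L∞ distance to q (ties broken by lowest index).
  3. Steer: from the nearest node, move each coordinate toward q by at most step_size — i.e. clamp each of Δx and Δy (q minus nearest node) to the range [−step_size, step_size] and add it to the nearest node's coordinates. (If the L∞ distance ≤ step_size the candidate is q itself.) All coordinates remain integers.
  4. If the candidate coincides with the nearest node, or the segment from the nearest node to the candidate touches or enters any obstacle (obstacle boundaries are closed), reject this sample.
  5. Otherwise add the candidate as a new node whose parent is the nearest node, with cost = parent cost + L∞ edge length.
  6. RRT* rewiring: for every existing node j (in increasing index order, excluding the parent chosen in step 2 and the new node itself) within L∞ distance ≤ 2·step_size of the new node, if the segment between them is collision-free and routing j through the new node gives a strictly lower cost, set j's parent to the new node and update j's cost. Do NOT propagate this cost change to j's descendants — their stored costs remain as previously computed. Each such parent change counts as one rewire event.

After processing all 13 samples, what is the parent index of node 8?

1. q=(10,1) nearest=0 d=10 new=(2,1) → add node 1 parent=0 cost=2
2. q=(23,0) nearest=1 d=21 new=(4,0) → add node 2 parent=1 cost=4
3. q=(21,10) nearest=2 d=17 new=(6,2) → add node 3 parent=2 cost=6
4. q=(18,3) nearest=3 d=12 new=(8,3) → add node 4 parent=3 cost=8
5. q=(9,13) nearest=4 d=10 new=(9,5) → add node 5 parent=4 cost=10
6. q=(1,0) nearest=0 d=1 new=(1,0) → add node 6 parent=0 cost=1
7. q=(8,4) nearest=4 d=1 new=(8,4) → add node 7 parent=4 cost=9
8. q=(20,4) nearest=5 d=11 new=(11,4) → add node 8 parent=5 cost=12
9. q=(19,9) nearest=8 d=8 new=(13,6) → add node 9 parent=8 cost=14
10. q=(25,2) nearest=9 d=12 new=(15,4) → add node 10 parent=9 cost=16
11. q=(7,0) nearest=3 d=2 new=(7,0) → add node 11 parent=3 cost=8
12. q=(27,3) nearest=10 d=12 new=(17,3) → add node 12 parent=10 cost=18
13. q=(16,8) nearest=9 d=3 new=(15,8) → add node 13 parent=9 cost=16

Parent of node 8: 5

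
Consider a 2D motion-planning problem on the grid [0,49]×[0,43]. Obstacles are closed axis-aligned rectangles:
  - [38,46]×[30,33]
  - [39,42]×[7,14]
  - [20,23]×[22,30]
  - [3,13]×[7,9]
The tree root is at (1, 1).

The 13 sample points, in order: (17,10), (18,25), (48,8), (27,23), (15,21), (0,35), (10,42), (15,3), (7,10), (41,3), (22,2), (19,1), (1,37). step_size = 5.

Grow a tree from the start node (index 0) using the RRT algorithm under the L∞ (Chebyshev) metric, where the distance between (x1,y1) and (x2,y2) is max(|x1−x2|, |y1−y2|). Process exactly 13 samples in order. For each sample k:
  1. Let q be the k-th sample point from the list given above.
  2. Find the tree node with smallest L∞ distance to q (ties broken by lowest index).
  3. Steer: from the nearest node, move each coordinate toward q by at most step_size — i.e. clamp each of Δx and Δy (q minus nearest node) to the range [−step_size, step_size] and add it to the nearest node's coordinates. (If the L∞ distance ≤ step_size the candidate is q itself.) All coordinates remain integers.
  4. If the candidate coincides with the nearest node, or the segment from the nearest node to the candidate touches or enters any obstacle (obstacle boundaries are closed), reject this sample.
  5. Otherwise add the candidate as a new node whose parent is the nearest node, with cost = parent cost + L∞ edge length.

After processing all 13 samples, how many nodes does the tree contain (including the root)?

Node count: 6

1. q=(17,10) nearest=0 d=16 new=(6,6) → add node 1 parent=0 cost=5
2. q=(18,25) nearest=1 d=19 new=(11,11) → blocked by [3,13]×[7,9], reject
3. q=(48,8) nearest=1 d=42 new=(11,8) → blocked by [3,13]×[7,9], reject
4. q=(27,23) nearest=1 d=21 new=(11,11) → blocked by [3,13]×[7,9], reject
5. q=(15,21) nearest=1 d=15 new=(11,11) → blocked by [3,13]×[7,9], reject
6. q=(0,35) nearest=1 d=29 new=(1,11) → blocked by [3,13]×[7,9], reject
7. q=(10,42) nearest=1 d=36 new=(10,11) → blocked by [3,13]×[7,9], reject
8. q=(15,3) nearest=1 d=9 new=(11,3) → add node 2 parent=1 cost=10
9. q=(7,10) nearest=1 d=4 new=(7,10) → blocked by [3,13]×[7,9], reject
10. q=(41,3) nearest=2 d=30 new=(16,3) → add node 3 parent=2 cost=15
11. q=(22,2) nearest=3 d=6 new=(21,2) → add node 4 parent=3 cost=20
12. q=(19,1) nearest=4 d=2 new=(19,1) → add node 5 parent=4 cost=22
13. q=(1,37) nearest=1 d=31 new=(1,11) → blocked by [3,13]×[7,9], reject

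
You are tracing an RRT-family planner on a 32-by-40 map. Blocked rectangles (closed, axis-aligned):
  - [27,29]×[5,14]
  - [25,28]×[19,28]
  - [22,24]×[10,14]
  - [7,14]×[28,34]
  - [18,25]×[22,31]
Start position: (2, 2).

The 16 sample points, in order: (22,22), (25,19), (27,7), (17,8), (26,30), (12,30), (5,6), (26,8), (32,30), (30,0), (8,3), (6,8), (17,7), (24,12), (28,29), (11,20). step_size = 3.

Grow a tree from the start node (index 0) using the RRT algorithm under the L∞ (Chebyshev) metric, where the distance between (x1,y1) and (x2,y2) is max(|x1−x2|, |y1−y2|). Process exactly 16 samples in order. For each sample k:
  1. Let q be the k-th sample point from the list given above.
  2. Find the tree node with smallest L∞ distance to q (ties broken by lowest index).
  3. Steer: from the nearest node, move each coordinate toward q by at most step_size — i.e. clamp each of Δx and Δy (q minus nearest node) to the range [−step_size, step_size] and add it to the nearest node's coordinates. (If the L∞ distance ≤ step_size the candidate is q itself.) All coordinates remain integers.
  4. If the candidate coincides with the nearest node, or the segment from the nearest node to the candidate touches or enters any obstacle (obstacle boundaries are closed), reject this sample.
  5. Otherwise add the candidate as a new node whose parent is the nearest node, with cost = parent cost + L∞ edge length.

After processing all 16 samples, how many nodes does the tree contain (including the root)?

1. q=(22,22) nearest=0 d=20 new=(5,5) → add node 1 parent=0 cost=3
2. q=(25,19) nearest=1 d=20 new=(8,8) → add node 2 parent=1 cost=6
3. q=(27,7) nearest=2 d=19 new=(11,7) → add node 3 parent=2 cost=9
4. q=(17,8) nearest=3 d=6 new=(14,8) → add node 4 parent=3 cost=12
5. q=(26,30) nearest=2 d=22 new=(11,11) → add node 5 parent=2 cost=9
6. q=(12,30) nearest=5 d=19 new=(12,14) → add node 6 parent=5 cost=12
7. q=(5,6) nearest=1 d=1 new=(5,6) → add node 7 parent=1 cost=4
8. q=(26,8) nearest=4 d=12 new=(17,8) → add node 8 parent=4 cost=15
9. q=(32,30) nearest=6 d=20 new=(15,17) → add node 9 parent=6 cost=15
10. q=(30,0) nearest=8 d=13 new=(20,5) → add node 10 parent=8 cost=18
11. q=(8,3) nearest=1 d=3 new=(8,3) → add node 11 parent=1 cost=6
12. q=(6,8) nearest=2 d=2 new=(6,8) → add node 12 parent=2 cost=8
13. q=(17,7) nearest=8 d=1 new=(17,7) → add node 13 parent=8 cost=16
14. q=(24,12) nearest=8 d=7 new=(20,11) → add node 14 parent=8 cost=18
15. q=(28,29) nearest=9 d=13 new=(18,20) → add node 15 parent=9 cost=18
16. q=(11,20) nearest=9 d=4 new=(12,20) → add node 16 parent=9 cost=18

Node count: 17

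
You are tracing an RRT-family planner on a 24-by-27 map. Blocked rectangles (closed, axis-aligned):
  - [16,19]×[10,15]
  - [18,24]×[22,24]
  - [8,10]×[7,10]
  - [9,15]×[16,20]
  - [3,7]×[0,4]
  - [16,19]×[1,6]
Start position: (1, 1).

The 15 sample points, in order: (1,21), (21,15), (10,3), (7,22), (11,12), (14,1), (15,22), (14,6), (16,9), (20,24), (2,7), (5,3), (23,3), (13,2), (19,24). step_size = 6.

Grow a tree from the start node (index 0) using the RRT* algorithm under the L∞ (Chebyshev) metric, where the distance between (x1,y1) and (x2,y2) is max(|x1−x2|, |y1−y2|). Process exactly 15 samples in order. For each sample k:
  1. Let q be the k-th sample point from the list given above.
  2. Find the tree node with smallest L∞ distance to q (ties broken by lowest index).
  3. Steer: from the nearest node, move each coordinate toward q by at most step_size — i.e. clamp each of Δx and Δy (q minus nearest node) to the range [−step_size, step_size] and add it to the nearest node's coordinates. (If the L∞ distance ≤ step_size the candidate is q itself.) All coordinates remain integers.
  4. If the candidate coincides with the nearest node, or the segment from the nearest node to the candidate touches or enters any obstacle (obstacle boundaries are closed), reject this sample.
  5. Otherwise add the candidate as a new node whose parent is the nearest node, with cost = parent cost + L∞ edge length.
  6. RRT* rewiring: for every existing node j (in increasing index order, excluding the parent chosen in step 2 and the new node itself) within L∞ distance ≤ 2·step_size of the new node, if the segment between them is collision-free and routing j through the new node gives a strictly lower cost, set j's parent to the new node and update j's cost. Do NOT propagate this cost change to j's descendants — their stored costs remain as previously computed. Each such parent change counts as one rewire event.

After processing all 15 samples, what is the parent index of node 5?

Parent of node 5: 4

1. q=(1,21) nearest=0 d=20 new=(1,7) → add node 1 parent=0 cost=6
2. q=(21,15) nearest=0 d=20 new=(7,7) → blocked by [3,7]×[0,4], reject
3. q=(10,3) nearest=0 d=9 new=(7,3) → blocked by [3,7]×[0,4], reject
4. q=(7,22) nearest=1 d=15 new=(7,13) → add node 2 parent=1 cost=12
5. q=(11,12) nearest=2 d=4 new=(11,12) → add node 3 parent=2 cost=16
6. q=(14,1) nearest=3 d=11 new=(14,6) → add node 4 parent=3 cost=22
7. q=(15,22) nearest=2 d=9 new=(13,19) → blocked by [9,15]×[16,20], reject
8. q=(14,6) nearest=4 d=0 → coincident, reject
9. q=(16,9) nearest=4 d=3 new=(16,9) → add node 5 parent=4 cost=25
10. q=(20,24) nearest=3 d=12 new=(17,18) → blocked by [9,15]×[16,20], reject
11. q=(2,7) nearest=1 d=1 new=(2,7) → add node 6 parent=1 cost=7; rewire 4→6 (19<22)
12. q=(5,3) nearest=0 d=4 new=(5,3) → blocked by [3,7]×[0,4], reject
13. q=(23,3) nearest=5 d=7 new=(22,3) → blocked by [16,19]×[1,6], reject
14. q=(13,2) nearest=4 d=4 new=(13,2) → add node 7 parent=4 cost=23
15. q=(19,24) nearest=2 d=12 new=(13,19) → blocked by [9,15]×[16,20], reject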